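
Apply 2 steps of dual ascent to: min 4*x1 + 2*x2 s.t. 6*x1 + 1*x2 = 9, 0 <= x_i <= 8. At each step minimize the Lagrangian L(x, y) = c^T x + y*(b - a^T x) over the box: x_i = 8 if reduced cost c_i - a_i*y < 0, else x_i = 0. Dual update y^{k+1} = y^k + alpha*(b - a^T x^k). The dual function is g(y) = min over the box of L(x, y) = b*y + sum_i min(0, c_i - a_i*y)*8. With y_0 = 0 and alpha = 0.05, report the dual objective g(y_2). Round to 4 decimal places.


Dual ascent for LP: min 4*x1 + 2*x2, 6*x1 + 1*x2 = 9, 0 <= x_i <= 8
Step 1: y^k = 0.0, reduced costs: (4.0, 2.0)
  x^k = (0.0, 0.0), subgradient = b - a^T x = 9.0
  y^{k+1} = 0.0 + 0.05*9.0 = 0.45
Step 2: y^k = 0.45, reduced costs: (1.3, 1.55)
  x^k = (0.0, 0.0), subgradient = b - a^T x = 9.0
  y^{k+1} = 0.45 + 0.05*9.0 = 0.9
Dual objective at y_2 = 0.9: reduced costs (-1.4, 1.1), box minimizer x = (8.0, 0.0)
g(y_2) = b*y + (c1 - a1*y)*x1 + (c2 - a2*y)*x2 = 9*0.9 + (-1.4)*8.0 + 1.1*0.0 = 8.1 - 11.2 + 0.0 = -3.1


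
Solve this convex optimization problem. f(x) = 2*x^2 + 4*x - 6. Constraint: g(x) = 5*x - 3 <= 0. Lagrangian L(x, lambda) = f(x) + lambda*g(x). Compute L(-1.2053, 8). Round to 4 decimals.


Step 1: Evaluate f(x).
f(-1.2053) = 2*(-1.2053)^2 + 4*(-1.2053) - 6 = -7.9157
Step 2: Evaluate g(x).
g(-1.2053) = 5*-1.2053 - 3 = -9.0265
Step 3: Compute Lagrangian.
L = -7.9157 + 8*-9.0265 = -80.1277


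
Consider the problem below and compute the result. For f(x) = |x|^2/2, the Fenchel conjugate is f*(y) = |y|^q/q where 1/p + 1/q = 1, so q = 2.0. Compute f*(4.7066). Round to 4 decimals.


The conjugate exponent q satisfies 1/p + 1/q = 1.
p = 2, so q = 2/(2 - 1) = 2.0
|y|^q = 4.7066^2.0 = 22.1521
f*(4.7066) = 22.1521 / 2.0 = 11.076


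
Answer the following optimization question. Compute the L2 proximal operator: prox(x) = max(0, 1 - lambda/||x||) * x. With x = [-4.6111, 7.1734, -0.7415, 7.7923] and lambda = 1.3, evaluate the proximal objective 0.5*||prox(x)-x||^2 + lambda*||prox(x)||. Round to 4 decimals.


Step 1: Compute ||x||.
||x|| = 11.5754
Step 2: Compute scaling factor.
scale = max(0, 1 - 1.3/11.5754) = 0.8877
Step 3: prox(x) = [-4.0932, 6.3678, -0.6582, 6.9172]
||prox(x)|| = 10.2754
Step 4: Proximal objective.
0.5*||prox-x||^2 = 0.845
lambda*||prox|| = 13.358
Total = 14.203


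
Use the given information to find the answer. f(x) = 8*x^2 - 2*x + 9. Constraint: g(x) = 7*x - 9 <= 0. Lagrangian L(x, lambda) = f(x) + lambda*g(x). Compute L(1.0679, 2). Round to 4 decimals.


Step 1: Evaluate f(x).
f(1.0679) = 8*1.0679^2 - 2*1.0679 + 9 = 15.9875
Step 2: Evaluate g(x).
g(1.0679) = 7*1.0679 - 9 = -1.5247
Step 3: Compute Lagrangian.
L = 15.9875 + 2*-1.5247 = 12.9381


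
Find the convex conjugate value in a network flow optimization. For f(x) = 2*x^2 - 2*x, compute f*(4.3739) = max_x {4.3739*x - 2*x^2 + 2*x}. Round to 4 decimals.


f*(y) = sup_x {y*x - a*x^2 - b*x} = sup_x {(y-b)*x - a*x^2}
FOC: (y - b) - 2a*x = 0 => x* = (y - b)/(2a)
x* = (4.3739 + 2)/(2*2) = 1.5935
f*(4.3739) = (y-b)^2/(4a) = (4.3739 + 2)^2/(4*2)
= 40.6266/8 = 5.0783


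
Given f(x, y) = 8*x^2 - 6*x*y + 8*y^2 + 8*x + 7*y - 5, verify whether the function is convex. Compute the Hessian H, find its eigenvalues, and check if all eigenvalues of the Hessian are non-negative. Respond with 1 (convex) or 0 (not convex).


The Hessian of f(x,y) = 8*x^2 - 6*x*y + 8*y^2 + 8*x + 7*y - 5 is:
H = [[16, -6], [-6, 16]]
Trace = 16 + 16 = 32
Determinant = 16*16 - (-6)^2 = 220
Discriminant = (32)^2 - 4*220 = 144.0
Eigenvalues: lambda_1 = 10.0, lambda_2 = 22.0
The function is convex.

1


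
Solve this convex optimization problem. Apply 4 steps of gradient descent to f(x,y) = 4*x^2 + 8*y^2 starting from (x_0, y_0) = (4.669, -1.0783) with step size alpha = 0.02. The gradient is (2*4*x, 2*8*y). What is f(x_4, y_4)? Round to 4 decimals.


Gradient descent on f(x,y) = 4*x^2 + 8*y^2.
Starting point: (4.669, -1.0783), alpha = 0.02
Step 1: grad_x = 2*4*4.669 = 37.352, grad_y = 2*8*-1.0783 = -17.2528
  x_1 = 4.669 - 0.02*37.352 = 3.922
  y_1 = -1.0783 - 0.02*-17.2528 = -0.7332
Step 2: grad_x = 2*4*3.922 = 31.3757, grad_y = 2*8*-0.7332 = -11.7319
  x_2 = 3.922 - 0.02*31.3757 = 3.2944
  y_2 = -0.7332 - 0.02*-11.7319 = -0.4986
Step 3: grad_x = 2*4*3.2944 = 26.3556, grad_y = 2*8*-0.4986 = -7.9777
  x_3 = 3.2944 - 0.02*26.3556 = 2.7673
  y_3 = -0.4986 - 0.02*-7.9777 = -0.3391
Step 4: grad_x = 2*4*2.7673 = 22.1387, grad_y = 2*8*-0.3391 = -5.4248
  x_4 = 2.7673 - 0.02*22.1387 = 2.3246
  y_4 = -0.3391 - 0.02*-5.4248 = -0.2306
f(2.3246, -0.2306) = 4*2.3246^2 + 8*(-0.2306)^2 = 22.0396


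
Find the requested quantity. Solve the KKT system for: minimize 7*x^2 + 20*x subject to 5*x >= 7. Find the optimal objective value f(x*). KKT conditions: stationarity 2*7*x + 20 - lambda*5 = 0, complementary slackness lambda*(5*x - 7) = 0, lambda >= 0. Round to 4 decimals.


Step 1: Try lambda = 0 (constraint inactive).
x_unc = -20/(2*7) = -1.4286
Check: 5*-1.4286 = -7.143 < 7 -- violated!
Step 2: Constraint must be active: 5*x = 7
x* = 7/5 = 1.4
lambda = (2*7*1.4 + 20)/5 = 7.92
Step 3: Compute optimal value.
f(x*) = 7*1.4^2 + 20*1.4 = 41.72


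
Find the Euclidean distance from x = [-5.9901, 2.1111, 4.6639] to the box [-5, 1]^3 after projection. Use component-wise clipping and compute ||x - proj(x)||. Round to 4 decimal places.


Project each component onto [-5, 1].
clip(-5.9901) = -5.0, clip(2.1111) = 1.0, clip(4.6639) = 1.0
Projection = [-5.0, 1.0, 1.0]
Squared diffs: [0.9803, 1.2345, 13.4242]
Distance = sqrt(15.639) = 3.9546


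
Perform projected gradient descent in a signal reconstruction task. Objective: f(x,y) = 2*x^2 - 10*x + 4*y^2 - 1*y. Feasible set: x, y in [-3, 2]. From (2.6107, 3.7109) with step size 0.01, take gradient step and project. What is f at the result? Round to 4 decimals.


Step 1: Compute gradient at (2.6107, 3.7109).
grad_x = 2*2*2.6107 - 10 = 0.4428
grad_y = 2*4*3.7109 - 1 = 28.6872
Step 2: Gradient step.
x_raw = 2.6107 - 0.01*0.4428 = 2.6063
y_raw = 3.7109 - 0.01*28.6872 = 3.424
Step 3: Project onto [-3, 2].
x_proj = clip(2.6063) = 2.0
y_proj = clip(3.424) = 2.0
Step 4: Evaluate f.
f(2.0, 2.0) = 2.0


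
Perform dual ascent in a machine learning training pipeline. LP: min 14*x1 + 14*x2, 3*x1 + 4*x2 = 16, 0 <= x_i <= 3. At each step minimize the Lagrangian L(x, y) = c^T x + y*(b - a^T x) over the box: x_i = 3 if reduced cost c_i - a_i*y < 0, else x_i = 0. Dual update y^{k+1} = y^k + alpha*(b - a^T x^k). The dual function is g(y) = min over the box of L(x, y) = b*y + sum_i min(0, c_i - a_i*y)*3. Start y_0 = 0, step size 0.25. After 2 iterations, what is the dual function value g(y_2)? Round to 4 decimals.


Dual ascent for LP: min 14*x1 + 14*x2, 3*x1 + 4*x2 = 16, 0 <= x_i <= 3
Step 1: y^k = 0.0, reduced costs: (14.0, 14.0)
  x^k = (0.0, 0.0), subgradient = b - a^T x = 16.0
  y^{k+1} = 0.0 + 0.25*16.0 = 4.0
Step 2: y^k = 4.0, reduced costs: (2.0, -2.0)
  x^k = (0.0, 3.0), subgradient = b - a^T x = 4.0
  y^{k+1} = 4.0 + 0.25*4.0 = 5.0
Dual objective at y_2 = 5.0: reduced costs (-1.0, -6.0), box minimizer x = (3.0, 3.0)
g(y_2) = b*y + (c1 - a1*y)*x1 + (c2 - a2*y)*x2 = 16*5.0 + (-1.0)*3.0 + (-6.0)*3.0 = 80.0 - 3.0 - 18.0 = 59.0


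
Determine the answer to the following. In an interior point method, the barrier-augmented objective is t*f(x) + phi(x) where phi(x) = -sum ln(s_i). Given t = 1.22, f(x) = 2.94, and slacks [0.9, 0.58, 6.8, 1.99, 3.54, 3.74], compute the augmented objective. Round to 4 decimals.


Step 1: Compute log-barrier.
ln values: [-0.1054, -0.5447, 1.9169, 0.6881, 1.2641, 1.3191]
phi = -(-0.1054 - 0.5447 + 1.9169 + 0.6881 + 1.2641 + 1.3191) = -4.5382
Step 2: Compute augmented objective.
t*f(x) = 1.22*2.94 = 3.5868
Total = 3.5868 - 4.5382 = -0.9514


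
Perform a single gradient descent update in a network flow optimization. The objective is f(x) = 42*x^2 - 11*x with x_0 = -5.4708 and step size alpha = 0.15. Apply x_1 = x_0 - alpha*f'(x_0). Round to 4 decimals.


We compute the gradient at x_0 and apply the update.
f'(x) = 84*x - 11
f'(-5.4708) = 84*-5.4708 - 11 = -470.5472
x_1 = -5.4708 - 0.15*-470.5472 = 65.1113


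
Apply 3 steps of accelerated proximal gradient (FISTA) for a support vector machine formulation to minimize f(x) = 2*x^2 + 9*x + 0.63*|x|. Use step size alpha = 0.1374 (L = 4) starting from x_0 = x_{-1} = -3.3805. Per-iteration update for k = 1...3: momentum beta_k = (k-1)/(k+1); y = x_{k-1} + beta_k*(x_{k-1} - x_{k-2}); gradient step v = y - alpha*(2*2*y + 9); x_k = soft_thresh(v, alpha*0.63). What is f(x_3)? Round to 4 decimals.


FISTA on f(x) = 2*x^2 + 9*x + 0.63*|x|
L = 4, alpha = 0.1374
Iteration 1: beta = 0.0, y = -3.3805 + 0.0*(-3.3805 + 3.3805) = -3.3805
  grad(y) = -4.522, v = y - alpha*grad = -2.7592
  prox(v) = soft_thresh(-2.7592, 0.0866) = -2.6726
Iteration 2: beta = 0.3333, y = -2.6726 + 0.3333*(-2.6726 + 3.3805) = -2.4367
  grad(y) = -0.7466, v = y - alpha*grad = -2.3341
  prox(v) = soft_thresh(-2.3341, 0.0866) = -2.2475
Iteration 3: beta = 0.5, y = -2.2475 + 0.5*(-2.2475 + 2.6726) = -2.035
  grad(y) = 0.8602, v = y - alpha*grad = -2.1531
  prox(v) = soft_thresh(-2.1531, 0.0866) = -2.0666
f(x_3) = 2*(-2.0666)^2 + 9*(-2.0666) + 0.63*|-2.0666| = -8.7558


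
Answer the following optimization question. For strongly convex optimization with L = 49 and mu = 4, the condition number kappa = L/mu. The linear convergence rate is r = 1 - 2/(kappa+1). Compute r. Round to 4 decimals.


Step 1: Compute the condition number.
kappa = L/mu = 49/4 = 12.25
Step 2: Compute the convergence rate.
r = 1 - 2/(kappa + 1) = 1 - 2*mu/(L + mu) = (L - mu)/(L + mu) = 45/53 = 0.8491


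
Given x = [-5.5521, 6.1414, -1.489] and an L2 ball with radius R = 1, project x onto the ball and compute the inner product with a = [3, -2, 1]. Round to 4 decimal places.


Step 1: Compute ||x|| (intermediates to 6 decimals).
||x|| = sqrt((-5.5521)^2 + 6.1414^2 + (-1.489)^2) = 8.41188
Step 2: Project.
Since ||x|| > R, scale = R/||x|| = 1/8.41188 = 0.118879, proj(x) = scale * x
proj(x) = [-0.660028, 0.730083, -0.177011]
Step 3: Dot product.
a^T * proj(x) = 3*(-0.660028) - 2*0.730083 + 1*(-0.177011) = -3.6173


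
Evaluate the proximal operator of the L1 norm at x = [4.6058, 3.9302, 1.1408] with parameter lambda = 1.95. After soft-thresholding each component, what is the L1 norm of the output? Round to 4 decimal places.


Soft-thresholding with lambda = 1.95:
prox(4.6058) = sign(4.6058)*max(|4.6058| - 1.95, 0) = 2.6558
prox(3.9302) = sign(3.9302)*max(|3.9302| - 1.95, 0) = 1.9802
prox(1.1408) = sign(1.1408)*max(|1.1408| - 1.95, 0) = 0.0
prox(x) = [2.6558, 1.9802, 0.0]
||prox(x)||_1 = 2.6558 + 1.9802 + 0.0 = 4.636


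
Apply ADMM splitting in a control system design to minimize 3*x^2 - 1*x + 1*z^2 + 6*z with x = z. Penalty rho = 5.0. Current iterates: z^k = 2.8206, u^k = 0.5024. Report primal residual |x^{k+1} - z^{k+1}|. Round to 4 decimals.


ADMM iteration with rho = 5.0, z^k = 2.8206, u^k = 0.5024
Step 1: x-update.
Minimize 3*x^2 - 1*x + (5.0/2)*(x - 2.8206 + 0.5024)^2
FOC: (2*3 + 5.0)*x = 1 + 5.0*(2.8206 - 0.5024)
x^{k+1} = 1.1446
Step 2: z-update.
Minimize 1*z^2 + 6*z + (5.0/2)*(1.1446 - z + 0.5024)^2
FOC: (2*1 + 5.0)*z = -6 + 5.0*(1.1446 + 0.5024)
z^{k+1} = 0.3193
Step 3: u-update.
u^{k+1} = 0.5024 + 1.1446 - 0.3193 = 1.3277
Step 4: Primal residual = |1.1446 - 0.3193| = 0.8253


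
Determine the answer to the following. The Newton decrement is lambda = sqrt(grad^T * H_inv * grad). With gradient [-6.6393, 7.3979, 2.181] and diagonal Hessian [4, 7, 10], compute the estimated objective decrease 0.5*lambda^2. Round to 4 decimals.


Step 1: H is diagonal, so H^(-1) * g = [-1.6598, 1.0568, 0.2181].
Step 2: g^T H^(-1) g = sum_i g_i^2 / H_ii
  = (-6.6393)^2/4 + (7.3979)^2/7 + (2.181)^2/10
  = 11.0201 + 7.8184 + 0.4757 = 19.3142
Step 3: Objective decrease = 0.5 * g^T H^(-1) g = 9.6571


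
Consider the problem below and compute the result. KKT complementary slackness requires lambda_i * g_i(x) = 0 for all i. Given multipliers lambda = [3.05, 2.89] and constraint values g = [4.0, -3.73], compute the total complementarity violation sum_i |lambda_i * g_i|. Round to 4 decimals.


KKT complementary slackness check:
lambda_1 * g_1 = 3.05 * 4.0 = 12.2
lambda_2 * g_2 = 2.89 * -3.73 = -10.7797
Total violation = 12.2 + 10.7797 = 22.9797


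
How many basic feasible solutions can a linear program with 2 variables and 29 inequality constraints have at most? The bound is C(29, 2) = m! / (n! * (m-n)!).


Each vertex corresponds to some choice of n active constraints out of m, so the number of vertices is at most C(m, n) = m! / (n!(m-n)!).
m = 29, n = 2
Numerator: 29 * 28
Denominator: 2! = 2
C(29, 2) = 406


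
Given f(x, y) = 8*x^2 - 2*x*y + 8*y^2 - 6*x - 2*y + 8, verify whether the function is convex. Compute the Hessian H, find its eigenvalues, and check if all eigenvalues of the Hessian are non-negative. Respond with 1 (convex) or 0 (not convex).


The Hessian of f(x,y) = 8*x^2 - 2*x*y + 8*y^2 - 6*x - 2*y + 8 is:
H = [[16, -2], [-2, 16]]
Trace = 16 + 16 = 32
Determinant = 16*16 - (-2)^2 = 252
Discriminant = (32)^2 - 4*252 = 16.0
Eigenvalues: lambda_1 = 14.0, lambda_2 = 18.0
The function is convex.

1


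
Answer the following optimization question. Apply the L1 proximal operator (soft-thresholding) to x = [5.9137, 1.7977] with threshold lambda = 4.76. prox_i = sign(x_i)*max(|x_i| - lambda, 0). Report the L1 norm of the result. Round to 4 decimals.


Soft-thresholding with lambda = 4.76:
prox(5.9137) = sign(5.9137)*max(|5.9137| - 4.76, 0) = 1.1537
prox(1.7977) = sign(1.7977)*max(|1.7977| - 4.76, 0) = 0.0
prox(x) = [1.1537, 0.0]
||prox(x)||_1 = 1.1537 + 0.0 = 1.1537


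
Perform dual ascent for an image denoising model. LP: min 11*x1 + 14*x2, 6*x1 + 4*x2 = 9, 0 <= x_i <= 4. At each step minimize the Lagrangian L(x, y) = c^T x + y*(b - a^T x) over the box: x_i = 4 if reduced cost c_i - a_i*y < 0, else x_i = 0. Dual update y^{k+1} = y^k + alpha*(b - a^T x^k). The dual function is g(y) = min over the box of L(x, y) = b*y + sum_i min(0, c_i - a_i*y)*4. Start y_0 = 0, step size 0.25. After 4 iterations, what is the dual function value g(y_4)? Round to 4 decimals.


Dual ascent for LP: min 11*x1 + 14*x2, 6*x1 + 4*x2 = 9, 0 <= x_i <= 4
Step 1: y^k = 0.0, reduced costs: (11.0, 14.0)
  x^k = (0.0, 0.0), subgradient = b - a^T x = 9.0
  y^{k+1} = 0.0 + 0.25*9.0 = 2.25
Step 2: y^k = 2.25, reduced costs: (-2.5, 5.0)
  x^k = (4.0, 0.0), subgradient = b - a^T x = -15.0
  y^{k+1} = 2.25 + 0.25*-15.0 = -1.5
Step 3: y^k = -1.5, reduced costs: (20.0, 20.0)
  x^k = (0.0, 0.0), subgradient = b - a^T x = 9.0
  y^{k+1} = -1.5 + 0.25*9.0 = 0.75
Step 4: y^k = 0.75, reduced costs: (6.5, 11.0)
  x^k = (0.0, 0.0), subgradient = b - a^T x = 9.0
  y^{k+1} = 0.75 + 0.25*9.0 = 3.0
Dual objective at y_4 = 3.0: reduced costs (-7.0, 2.0), box minimizer x = (4.0, 0.0)
g(y_4) = b*y + (c1 - a1*y)*x1 + (c2 - a2*y)*x2 = 9*3.0 + (-7.0)*4.0 + 2.0*0.0 = 27.0 - 28.0 + 0.0 = -1.0


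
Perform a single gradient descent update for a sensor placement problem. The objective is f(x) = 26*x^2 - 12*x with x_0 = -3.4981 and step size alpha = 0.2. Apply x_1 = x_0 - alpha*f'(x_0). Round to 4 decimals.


We compute the gradient at x_0 and apply the update.
f'(x) = 52*x - 12
f'(-3.4981) = 52*-3.4981 - 12 = -193.9012
x_1 = -3.4981 - 0.2*-193.9012 = 35.2821


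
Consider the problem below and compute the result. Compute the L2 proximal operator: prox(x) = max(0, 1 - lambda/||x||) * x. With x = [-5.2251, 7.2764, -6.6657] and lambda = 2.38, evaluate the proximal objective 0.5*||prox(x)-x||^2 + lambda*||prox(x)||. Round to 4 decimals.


Step 1: Compute ||x||.
||x|| = 11.166
Step 2: Compute scaling factor.
scale = max(0, 1 - 2.38/11.166) = 0.7869
Step 3: prox(x) = [-4.1114, 5.7255, -5.2449]
||prox(x)|| = 8.786
Step 4: Proximal objective.
0.5*||prox-x||^2 = 2.8322
lambda*||prox|| = 20.9107
Total = 23.7428


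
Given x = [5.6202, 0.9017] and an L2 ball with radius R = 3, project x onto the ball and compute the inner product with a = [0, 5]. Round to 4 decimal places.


Step 1: Compute ||x|| (intermediates to 6 decimals).
||x|| = sqrt(5.6202^2 + 0.9017^2) = 5.692074
Step 2: Project.
Since ||x|| > R, scale = R/||x|| = 3/5.692074 = 0.527049, proj(x) = scale * x
proj(x) = [2.962121, 0.47524]
Step 3: Dot product.
a^T * proj(x) = 0*2.962121 + 5*0.47524 = 2.3762


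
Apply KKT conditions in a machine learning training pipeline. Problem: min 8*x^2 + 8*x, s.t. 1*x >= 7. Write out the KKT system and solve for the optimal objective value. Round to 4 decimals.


Step 1: Try lambda = 0 (constraint inactive).
x_unc = -8/(2*8) = -0.5
Check: 1*-0.5 = -0.5 < 7 -- violated!
Step 2: Constraint must be active: 1*x = 7
x* = 7/1 = 7.0
lambda = (2*8*7.0 + 8)/1 = 120.0
Step 3: Compute optimal value.
f(x*) = 8*7.0^2 + 8*7.0 = 448.0


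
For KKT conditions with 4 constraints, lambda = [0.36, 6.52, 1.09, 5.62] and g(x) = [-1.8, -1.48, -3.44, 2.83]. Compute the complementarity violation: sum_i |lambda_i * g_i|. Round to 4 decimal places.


KKT complementary slackness check:
lambda_1 * g_1 = 0.36 * -1.8 = -0.648
lambda_2 * g_2 = 6.52 * -1.48 = -9.6496
lambda_3 * g_3 = 1.09 * -3.44 = -3.7496
lambda_4 * g_4 = 5.62 * 2.83 = 15.9046
Total violation = 0.648 + 9.6496 + 3.7496 + 15.9046 = 29.9518


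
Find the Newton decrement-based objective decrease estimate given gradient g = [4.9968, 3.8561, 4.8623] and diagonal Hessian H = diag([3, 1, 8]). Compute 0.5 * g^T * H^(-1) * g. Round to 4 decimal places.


Step 1: H is diagonal, so H^(-1) * g = [1.6656, 3.8561, 0.6078].
Step 2: g^T H^(-1) g = sum_i g_i^2 / H_ii
  = (4.9968)^2/3 + (3.8561)^2/1 + (4.8623)^2/8
  = 8.3227 + 14.8695 + 2.9552 = 26.1474
Step 3: Objective decrease = 0.5 * g^T H^(-1) g = 13.0737


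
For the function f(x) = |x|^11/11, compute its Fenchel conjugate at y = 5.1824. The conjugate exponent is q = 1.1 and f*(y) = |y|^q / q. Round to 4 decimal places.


The conjugate exponent q satisfies 1/p + 1/q = 1.
p = 11, so q = 11/(11 - 1) = 1.1
|y|^q = 5.1824^1.1 = 6.1092
f*(5.1824) = 6.1092 / 1.1 = 5.5538


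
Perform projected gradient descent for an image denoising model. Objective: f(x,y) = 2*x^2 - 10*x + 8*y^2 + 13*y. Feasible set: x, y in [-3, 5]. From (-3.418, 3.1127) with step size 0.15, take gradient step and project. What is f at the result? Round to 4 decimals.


Step 1: Compute gradient at (-3.418, 3.1127).
grad_x = 2*2*-3.418 - 10 = -23.672
grad_y = 2*8*3.1127 + 13 = 62.8032
Step 2: Gradient step.
x_raw = -3.418 - 0.15*-23.672 = 0.1328
y_raw = 3.1127 - 0.15*62.8032 = -6.3078
Step 3: Project onto [-3, 5].
x_proj = clip(0.1328) = 0.1328
y_proj = clip(-6.3078) = -3.0
Step 4: Evaluate f.
f(0.1328, -3.0) = 31.7073


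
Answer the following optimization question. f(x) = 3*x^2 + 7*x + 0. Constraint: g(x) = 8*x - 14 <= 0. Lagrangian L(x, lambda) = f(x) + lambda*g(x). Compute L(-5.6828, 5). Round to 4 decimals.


Step 1: Evaluate f(x).
f(-5.6828) = 3*(-5.6828)^2 + 7*(-5.6828) + 0 = 57.103
Step 2: Evaluate g(x).
g(-5.6828) = 8*-5.6828 - 14 = -59.4624
Step 3: Compute Lagrangian.
L = 57.103 + 5*-59.4624 = -240.209


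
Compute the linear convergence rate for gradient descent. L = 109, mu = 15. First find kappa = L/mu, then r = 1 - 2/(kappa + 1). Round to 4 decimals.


Step 1: Compute the condition number.
kappa = L/mu = 109/15 = 7.2667
Step 2: Compute the convergence rate.
r = 1 - 2/(kappa + 1) = 1 - 2*mu/(L + mu) = (L - mu)/(L + mu) = 94/124 = 0.7581


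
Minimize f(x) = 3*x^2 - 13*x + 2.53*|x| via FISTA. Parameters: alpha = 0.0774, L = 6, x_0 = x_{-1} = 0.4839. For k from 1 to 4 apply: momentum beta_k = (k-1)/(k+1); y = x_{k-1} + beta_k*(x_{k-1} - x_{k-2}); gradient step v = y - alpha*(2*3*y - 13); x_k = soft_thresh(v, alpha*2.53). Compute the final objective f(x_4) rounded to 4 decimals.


FISTA on f(x) = 3*x^2 - 13*x + 2.53*|x|
L = 6, alpha = 0.0774
Iteration 1: beta = 0.0, y = 0.4839 + 0.0*(0.4839 - 0.4839) = 0.4839
  grad(y) = -10.0966, v = y - alpha*grad = 1.2654
  prox(v) = soft_thresh(1.2654, 0.1958) = 1.0696
Iteration 2: beta = 0.3333, y = 1.0696 + 0.3333*(1.0696 - 0.4839) = 1.2648
  grad(y) = -5.4114, v = y - alpha*grad = 1.6836
  prox(v) = soft_thresh(1.6836, 0.1958) = 1.4878
Iteration 3: beta = 0.5, y = 1.4878 + 0.5*(1.4878 - 1.0696) = 1.6969
  grad(y) = -2.8186, v = y - alpha*grad = 1.9151
  prox(v) = soft_thresh(1.9151, 0.1958) = 1.7192
Iteration 4: beta = 0.6, y = 1.7192 + 0.6*(1.7192 - 1.4878) = 1.8581
  grad(y) = -1.8513, v = y - alpha*grad = 2.0014
  prox(v) = soft_thresh(2.0014, 0.1958) = 1.8056
f(x_4) = 3*1.8056^2 - 13*1.8056 + 2.53*|1.8056| = -9.1241


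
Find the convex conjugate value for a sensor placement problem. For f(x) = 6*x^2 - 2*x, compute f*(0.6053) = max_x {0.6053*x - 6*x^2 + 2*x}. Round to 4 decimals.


f*(y) = sup_x {y*x - a*x^2 - b*x} = sup_x {(y-b)*x - a*x^2}
FOC: (y - b) - 2a*x = 0 => x* = (y - b)/(2a)
x* = (0.6053 + 2)/(2*6) = 0.2171
f*(0.6053) = (y-b)^2/(4a) = (0.6053 + 2)^2/(4*6)
= 6.7876/24 = 0.2828


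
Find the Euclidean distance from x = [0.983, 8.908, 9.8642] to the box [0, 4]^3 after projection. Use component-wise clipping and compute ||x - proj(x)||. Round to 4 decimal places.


Project each component onto [0, 4].
clip(0.983) = 0.983, clip(8.908) = 4.0, clip(9.8642) = 4.0
Projection = [0.983, 4.0, 4.0]
Squared diffs: [0.0, 24.0885, 34.3888]
Distance = sqrt(58.4773) = 7.647


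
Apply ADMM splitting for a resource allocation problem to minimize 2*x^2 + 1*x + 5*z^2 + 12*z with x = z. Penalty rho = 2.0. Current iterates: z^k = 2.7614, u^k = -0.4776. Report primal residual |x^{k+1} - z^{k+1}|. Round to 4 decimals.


ADMM iteration with rho = 2.0, z^k = 2.7614, u^k = -0.4776
Step 1: x-update.
Minimize 2*x^2 + 1*x + (2.0/2)*(x - 2.7614 - 0.4776)^2
FOC: (2*2 + 2.0)*x = -1 + 2.0*(2.7614 + 0.4776)
x^{k+1} = 0.913
Step 2: z-update.
Minimize 5*z^2 + 12*z + (2.0/2)*(0.913 - z - 0.4776)^2
FOC: (2*5 + 2.0)*z = -12 + 2.0*(0.913 - 0.4776)
z^{k+1} = -0.9274
Step 3: u-update.
u^{k+1} = -0.4776 + 0.913 + 0.9274 = 1.3628
Step 4: Primal residual = |0.913 + 0.9274| = 1.8404


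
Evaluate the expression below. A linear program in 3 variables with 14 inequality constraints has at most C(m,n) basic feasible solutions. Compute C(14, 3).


Each vertex corresponds to some choice of n active constraints out of m, so the number of vertices is at most C(m, n) = m! / (n!(m-n)!).
m = 14, n = 3
Numerator: 14 * 13 * 12
Denominator: 3! = 6
C(14, 3) = 364


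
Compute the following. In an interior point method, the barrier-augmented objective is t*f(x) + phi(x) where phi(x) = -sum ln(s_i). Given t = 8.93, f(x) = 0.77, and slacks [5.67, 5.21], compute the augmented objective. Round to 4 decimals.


Step 1: Compute log-barrier.
ln values: [1.7352, 1.6506]
phi = -(1.7352 + 1.6506) = -3.3858
Step 2: Compute augmented objective.
t*f(x) = 8.93*0.77 = 6.8761
Total = 6.8761 - 3.3858 = 3.4903


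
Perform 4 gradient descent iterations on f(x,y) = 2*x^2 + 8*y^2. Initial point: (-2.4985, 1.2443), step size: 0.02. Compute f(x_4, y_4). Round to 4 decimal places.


Gradient descent on f(x,y) = 2*x^2 + 8*y^2.
Starting point: (-2.4985, 1.2443), alpha = 0.02
Step 1: grad_x = 2*2*-2.4985 = -9.994, grad_y = 2*8*1.2443 = 19.9088
  x_1 = -2.4985 - 0.02*-9.994 = -2.2986
  y_1 = 1.2443 - 0.02*19.9088 = 0.8461
Step 2: grad_x = 2*2*-2.2986 = -9.1945, grad_y = 2*8*0.8461 = 13.538
  x_2 = -2.2986 - 0.02*-9.1945 = -2.1147
  y_2 = 0.8461 - 0.02*13.538 = 0.5754
Step 3: grad_x = 2*2*-2.1147 = -8.4589, grad_y = 2*8*0.5754 = 9.2058
  x_3 = -2.1147 - 0.02*-8.4589 = -1.9456
  y_3 = 0.5754 - 0.02*9.2058 = 0.3912
Step 4: grad_x = 2*2*-1.9456 = -7.7822, grad_y = 2*8*0.3912 = 6.26
  x_4 = -1.9456 - 0.02*-7.7822 = -1.7899
  y_4 = 0.3912 - 0.02*6.26 = 0.266
f(-1.7899, 0.266) = 2*(-1.7899)^2 + 8*0.266^2 = 6.9738


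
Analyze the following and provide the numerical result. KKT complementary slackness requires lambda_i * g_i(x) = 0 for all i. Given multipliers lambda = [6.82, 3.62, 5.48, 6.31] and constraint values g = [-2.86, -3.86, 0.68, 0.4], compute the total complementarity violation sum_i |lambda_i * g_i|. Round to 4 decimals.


KKT complementary slackness check:
lambda_1 * g_1 = 6.82 * -2.86 = -19.5052
lambda_2 * g_2 = 3.62 * -3.86 = -13.9732
lambda_3 * g_3 = 5.48 * 0.68 = 3.7264
lambda_4 * g_4 = 6.31 * 0.4 = 2.524
Total violation = 19.5052 + 13.9732 + 3.7264 + 2.524 = 39.7288


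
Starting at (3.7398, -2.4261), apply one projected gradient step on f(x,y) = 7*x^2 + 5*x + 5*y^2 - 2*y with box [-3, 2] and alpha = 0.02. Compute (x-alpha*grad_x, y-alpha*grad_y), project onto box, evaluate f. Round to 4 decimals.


Step 1: Compute gradient at (3.7398, -2.4261).
grad_x = 2*7*3.7398 + 5 = 57.3572
grad_y = 2*5*-2.4261 - 2 = -26.261
Step 2: Gradient step.
x_raw = 3.7398 - 0.02*57.3572 = 2.5927
y_raw = -2.4261 - 0.02*-26.261 = -1.9009
Step 3: Project onto [-3, 2].
x_proj = clip(2.5927) = 2.0
y_proj = clip(-1.9009) = -1.9009
Step 4: Evaluate f.
f(2.0, -1.9009) = 59.8685


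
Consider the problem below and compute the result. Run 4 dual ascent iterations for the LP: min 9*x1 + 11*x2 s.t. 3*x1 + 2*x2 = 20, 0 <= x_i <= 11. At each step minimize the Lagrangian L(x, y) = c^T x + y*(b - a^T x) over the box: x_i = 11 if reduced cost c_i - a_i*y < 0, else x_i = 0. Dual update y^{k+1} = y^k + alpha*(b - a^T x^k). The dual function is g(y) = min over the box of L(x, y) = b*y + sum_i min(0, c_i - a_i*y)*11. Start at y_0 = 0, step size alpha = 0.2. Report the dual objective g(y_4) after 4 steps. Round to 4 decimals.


Dual ascent for LP: min 9*x1 + 11*x2, 3*x1 + 2*x2 = 20, 0 <= x_i <= 11
Step 1: y^k = 0.0, reduced costs: (9.0, 11.0)
  x^k = (0.0, 0.0), subgradient = b - a^T x = 20.0
  y^{k+1} = 0.0 + 0.2*20.0 = 4.0
Step 2: y^k = 4.0, reduced costs: (-3.0, 3.0)
  x^k = (11.0, 0.0), subgradient = b - a^T x = -13.0
  y^{k+1} = 4.0 + 0.2*-13.0 = 1.4
Step 3: y^k = 1.4, reduced costs: (4.8, 8.2)
  x^k = (0.0, 0.0), subgradient = b - a^T x = 20.0
  y^{k+1} = 1.4 + 0.2*20.0 = 5.4
Step 4: y^k = 5.4, reduced costs: (-7.2, 0.2)
  x^k = (11.0, 0.0), subgradient = b - a^T x = -13.0
  y^{k+1} = 5.4 + 0.2*-13.0 = 2.8
Dual objective at y_4 = 2.8: reduced costs (0.6, 5.4), box minimizer x = (0.0, 0.0)
g(y_4) = b*y + (c1 - a1*y)*x1 + (c2 - a2*y)*x2 = 20*2.8 + 0.6*0.0 + 5.4*0.0 = 56.0 + 0.0 + 0.0 = 56.0


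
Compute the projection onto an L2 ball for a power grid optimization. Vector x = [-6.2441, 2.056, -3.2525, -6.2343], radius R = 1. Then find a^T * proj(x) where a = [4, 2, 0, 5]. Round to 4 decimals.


Step 1: Compute ||x|| (intermediates to 6 decimals).
||x|| = sqrt((-6.2441)^2 + 2.056^2 + (-3.2525)^2 + (-6.2343)^2) = 9.626067
Step 2: Project.
Since ||x|| > R, scale = R/||x|| = 1/9.626067 = 0.103885, proj(x) = scale * x
proj(x) = [-0.648668, 0.213588, -0.337886, -0.64765]
Step 3: Dot product.
a^T * proj(x) = 4*(-0.648668) + 2*0.213588 + 0*(-0.337886) + 5*(-0.64765) = -5.4057


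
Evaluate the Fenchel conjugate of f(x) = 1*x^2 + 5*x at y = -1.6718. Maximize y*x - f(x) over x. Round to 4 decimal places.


f*(y) = sup_x {y*x - a*x^2 - b*x} = sup_x {(y-b)*x - a*x^2}
FOC: (y - b) - 2a*x = 0 => x* = (y - b)/(2a)
x* = (-1.6718 - 5)/(2*1) = -3.3359
f*(-1.6718) = (y-b)^2/(4a) = (-1.6718 - 5)^2/(4*1)
= 44.5129/4 = 11.1282


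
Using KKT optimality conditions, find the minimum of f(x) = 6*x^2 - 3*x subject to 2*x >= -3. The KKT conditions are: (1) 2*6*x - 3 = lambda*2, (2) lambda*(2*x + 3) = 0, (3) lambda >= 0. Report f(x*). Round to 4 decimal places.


Step 1: Try lambda = 0 (constraint inactive).
Stationarity: 2*6*x - 3 = 0
x* = 3/(2*6) = 0.25
Check constraint: 2*0.25 = 0.5 >= -3 -- satisfied.
Step 2: Compute optimal value.
f(x*) = 6*0.25^2 - 3*0.25 = -0.375


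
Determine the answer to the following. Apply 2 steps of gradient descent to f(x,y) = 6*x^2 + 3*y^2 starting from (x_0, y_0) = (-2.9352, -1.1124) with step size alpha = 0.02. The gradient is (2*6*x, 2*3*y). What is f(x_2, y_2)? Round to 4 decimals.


Gradient descent on f(x,y) = 6*x^2 + 3*y^2.
Starting point: (-2.9352, -1.1124), alpha = 0.02
Step 1: grad_x = 2*6*-2.9352 = -35.2224, grad_y = 2*3*-1.1124 = -6.6744
  x_1 = -2.9352 - 0.02*-35.2224 = -2.2308
  y_1 = -1.1124 - 0.02*-6.6744 = -0.9789
Step 2: grad_x = 2*6*-2.2308 = -26.769, grad_y = 2*3*-0.9789 = -5.8735
  x_2 = -2.2308 - 0.02*-26.769 = -1.6954
  y_2 = -0.9789 - 0.02*-5.8735 = -0.8614
f(-1.6954, -0.8614) = 6*(-1.6954)^2 + 3*(-0.8614)^2 = 19.472


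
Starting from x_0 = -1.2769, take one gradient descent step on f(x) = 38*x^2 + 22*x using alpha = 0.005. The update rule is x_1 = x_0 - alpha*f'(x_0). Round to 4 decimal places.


We compute the gradient at x_0 and apply the update.
f'(x) = 76*x + 22
f'(-1.2769) = 76*-1.2769 + 22 = -75.0444
x_1 = -1.2769 - 0.005*-75.0444 = -0.9017


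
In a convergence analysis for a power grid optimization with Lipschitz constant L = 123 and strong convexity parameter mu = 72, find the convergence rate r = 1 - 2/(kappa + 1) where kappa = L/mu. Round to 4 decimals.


Step 1: Compute the condition number.
kappa = L/mu = 123/72 = 1.7083
Step 2: Compute the convergence rate.
r = 1 - 2/(kappa + 1) = 1 - 2*mu/(L + mu) = (L - mu)/(L + mu) = 51/195 = 0.2615


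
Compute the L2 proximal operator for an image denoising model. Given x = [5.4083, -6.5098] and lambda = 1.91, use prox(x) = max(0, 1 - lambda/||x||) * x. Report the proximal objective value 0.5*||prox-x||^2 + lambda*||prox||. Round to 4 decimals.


Step 1: Compute ||x||.
||x|| = 8.4633
Step 2: Compute scaling factor.
scale = max(0, 1 - 1.91/8.4633) = 0.7743
Step 3: prox(x) = [4.1878, -5.0407]
||prox(x)|| = 6.5533
Step 4: Proximal objective.
0.5*||prox-x||^2 = 1.8241
lambda*||prox|| = 12.5168
Total = 14.3408


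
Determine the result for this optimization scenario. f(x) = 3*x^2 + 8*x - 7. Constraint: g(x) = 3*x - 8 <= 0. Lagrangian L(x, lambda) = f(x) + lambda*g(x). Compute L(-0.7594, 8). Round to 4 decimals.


Step 1: Evaluate f(x).
f(-0.7594) = 3*(-0.7594)^2 + 8*(-0.7594) - 7 = -11.3451
Step 2: Evaluate g(x).
g(-0.7594) = 3*-0.7594 - 8 = -10.2782
Step 3: Compute Lagrangian.
L = -11.3451 + 8*-10.2782 = -93.5707


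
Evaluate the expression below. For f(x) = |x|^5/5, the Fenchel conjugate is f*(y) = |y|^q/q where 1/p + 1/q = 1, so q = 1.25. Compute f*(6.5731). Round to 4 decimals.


The conjugate exponent q satisfies 1/p + 1/q = 1.
p = 5, so q = 5/(5 - 1) = 1.25
|y|^q = 6.5731^1.25 = 10.5248
f*(6.5731) = 10.5248 / 1.25 = 8.4198


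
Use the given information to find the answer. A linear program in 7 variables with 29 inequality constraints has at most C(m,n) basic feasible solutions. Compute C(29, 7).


Each vertex corresponds to some choice of n active constraints out of m, so the number of vertices is at most C(m, n) = m! / (n!(m-n)!).
m = 29, n = 7
Numerator: 29 * 28 * 27 * 26 * 25 * 24 * 23
Denominator: 7! = 5040
C(29, 7) = 1560780


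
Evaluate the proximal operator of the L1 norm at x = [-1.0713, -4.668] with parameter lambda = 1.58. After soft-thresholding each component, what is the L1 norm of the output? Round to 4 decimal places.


Soft-thresholding with lambda = 1.58:
prox(-1.0713) = sign(-1.0713)*max(|-1.0713| - 1.58, 0) = 0.0
prox(-4.668) = sign(-4.668)*max(|-4.668| - 1.58, 0) = -3.088
prox(x) = [0.0, -3.088]
||prox(x)||_1 = 0.0 + 3.088 = 3.088


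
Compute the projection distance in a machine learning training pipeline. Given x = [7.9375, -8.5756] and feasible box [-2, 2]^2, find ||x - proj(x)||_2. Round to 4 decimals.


Project each component onto [-2, 2].
clip(7.9375) = 2.0, clip(-8.5756) = -2.0
Projection = [2.0, -2.0]
Squared diffs: [35.2539, 43.2385]
Distance = sqrt(78.4924) = 8.8596


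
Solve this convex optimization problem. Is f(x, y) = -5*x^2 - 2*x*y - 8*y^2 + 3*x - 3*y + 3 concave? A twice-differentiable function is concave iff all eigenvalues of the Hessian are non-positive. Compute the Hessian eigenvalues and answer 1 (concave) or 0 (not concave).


The Hessian of f(x,y) = -5*x^2 - 2*x*y - 8*y^2 + 3*x - 3*y + 3 is:
H = [[-10, -2], [-2, -16]]
Trace = -10 - 16 = -26
Determinant = -10*-16 - (-2)^2 = 156
Discriminant = (-26)^2 - 4*156 = 52.0
Eigenvalues: lambda_1 = -16.6056, lambda_2 = -9.3944
The function is concave.

1


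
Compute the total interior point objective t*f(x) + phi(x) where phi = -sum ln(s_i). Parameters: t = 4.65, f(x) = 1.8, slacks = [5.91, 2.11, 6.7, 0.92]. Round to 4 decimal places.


Step 1: Compute log-barrier.
ln values: [1.7766, 0.7467, 1.9021, -0.0834]
phi = -(1.7766 + 0.7467 + 1.9021 - 0.0834) = -4.3421
Step 2: Compute augmented objective.
t*f(x) = 4.65*1.8 = 8.37
Total = 8.37 - 4.3421 = 4.0279


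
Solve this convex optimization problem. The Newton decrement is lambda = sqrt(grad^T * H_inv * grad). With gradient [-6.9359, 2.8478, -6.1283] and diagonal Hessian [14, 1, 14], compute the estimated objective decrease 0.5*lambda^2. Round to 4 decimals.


Step 1: H is diagonal, so H^(-1) * g = [-0.4954, 2.8478, -0.4377].
Step 2: g^T H^(-1) g = sum_i g_i^2 / H_ii
  = (-6.9359)^2/14 + (2.8478)^2/1 + (-6.1283)^2/14
  = 3.4362 + 8.11 + 2.6826 = 14.2287
Step 3: Objective decrease = 0.5 * g^T H^(-1) g = 7.1144


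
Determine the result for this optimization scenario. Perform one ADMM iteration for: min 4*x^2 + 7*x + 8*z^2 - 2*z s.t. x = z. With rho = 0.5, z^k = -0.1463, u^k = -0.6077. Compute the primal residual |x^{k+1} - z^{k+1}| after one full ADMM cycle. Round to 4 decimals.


ADMM iteration with rho = 0.5, z^k = -0.1463, u^k = -0.6077
Step 1: x-update.
Minimize 4*x^2 + 7*x + (0.5/2)*(x + 0.1463 - 0.6077)^2
FOC: (2*4 + 0.5)*x = -7 + 0.5*(-0.1463 + 0.6077)
x^{k+1} = -0.7964
Step 2: z-update.
Minimize 8*z^2 - 2*z + (0.5/2)*(-0.7964 - z - 0.6077)^2
FOC: (2*8 + 0.5)*z = 2 + 0.5*(-0.7964 - 0.6077)
z^{k+1} = 0.0787
Step 3: u-update.
u^{k+1} = -0.6077 - 0.7964 - 0.0787 = -1.4828
Step 4: Primal residual = |-0.7964 - 0.0787| = 0.8751


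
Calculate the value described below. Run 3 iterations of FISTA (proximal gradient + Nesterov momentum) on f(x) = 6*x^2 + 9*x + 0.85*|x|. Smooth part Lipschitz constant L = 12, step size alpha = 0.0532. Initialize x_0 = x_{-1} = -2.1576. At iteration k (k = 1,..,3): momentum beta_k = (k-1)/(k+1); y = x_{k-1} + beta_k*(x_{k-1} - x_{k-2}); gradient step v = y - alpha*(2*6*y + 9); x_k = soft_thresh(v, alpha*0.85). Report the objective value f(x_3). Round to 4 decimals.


FISTA on f(x) = 6*x^2 + 9*x + 0.85*|x|
L = 12, alpha = 0.0532
Iteration 1: beta = 0.0, y = -2.1576 + 0.0*(-2.1576 + 2.1576) = -2.1576
  grad(y) = -16.8912, v = y - alpha*grad = -1.259
  prox(v) = soft_thresh(-1.259, 0.0452) = -1.2138
Iteration 2: beta = 0.3333, y = -1.2138 + 0.3333*(-1.2138 + 2.1576) = -0.8992
  grad(y) = -1.7899, v = y - alpha*grad = -0.8039
  prox(v) = soft_thresh(-0.8039, 0.0452) = -0.7587
Iteration 3: beta = 0.5, y = -0.7587 + 0.5*(-0.7587 + 1.2138) = -0.5312
  grad(y) = 2.6257, v = y - alpha*grad = -0.6709
  prox(v) = soft_thresh(-0.6709, 0.0452) = -0.6257
f(x_3) = 6*(-0.6257)^2 + 9*(-0.6257) + 0.85*|-0.6257| = -2.7504


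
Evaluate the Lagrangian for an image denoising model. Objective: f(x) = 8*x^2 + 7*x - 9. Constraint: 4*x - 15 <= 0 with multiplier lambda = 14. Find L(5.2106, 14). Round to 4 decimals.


Step 1: Evaluate f(x).
f(5.2106) = 8*5.2106^2 + 7*5.2106 - 9 = 244.677
Step 2: Evaluate g(x).
g(5.2106) = 4*5.2106 - 15 = 5.8424
Step 3: Compute Lagrangian.
L = 244.677 + 14*5.8424 = 326.4706


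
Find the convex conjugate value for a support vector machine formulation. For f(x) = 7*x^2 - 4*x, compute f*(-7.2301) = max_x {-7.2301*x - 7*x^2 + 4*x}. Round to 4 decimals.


f*(y) = sup_x {y*x - a*x^2 - b*x} = sup_x {(y-b)*x - a*x^2}
FOC: (y - b) - 2a*x = 0 => x* = (y - b)/(2a)
x* = (-7.2301 + 4)/(2*7) = -0.2307
f*(-7.2301) = (y-b)^2/(4a) = (-7.2301 + 4)^2/(4*7)
= 10.4335/28 = 0.3726


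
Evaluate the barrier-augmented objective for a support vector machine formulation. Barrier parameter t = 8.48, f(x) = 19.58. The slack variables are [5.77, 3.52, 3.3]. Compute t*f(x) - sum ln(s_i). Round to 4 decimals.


Step 1: Compute log-barrier.
ln values: [1.7527, 1.2585, 1.1939]
phi = -(1.7527 + 1.2585 + 1.1939) = -4.2051
Step 2: Compute augmented objective.
t*f(x) = 8.48*19.58 = 166.0384
Total = 166.0384 - 4.2051 = 161.8333


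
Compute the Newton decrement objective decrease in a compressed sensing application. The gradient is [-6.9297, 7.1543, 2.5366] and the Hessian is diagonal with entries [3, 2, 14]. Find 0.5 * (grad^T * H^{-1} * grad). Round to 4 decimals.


Step 1: H is diagonal, so H^(-1) * g = [-2.3099, 3.5772, 0.1812].
Step 2: g^T H^(-1) g = sum_i g_i^2 / H_ii
  = (-6.9297)^2/3 + (7.1543)^2/2 + (2.5366)^2/14
  = 16.0069 + 25.592 + 0.4596 = 42.0585
Step 3: Objective decrease = 0.5 * g^T H^(-1) g = 21.0293


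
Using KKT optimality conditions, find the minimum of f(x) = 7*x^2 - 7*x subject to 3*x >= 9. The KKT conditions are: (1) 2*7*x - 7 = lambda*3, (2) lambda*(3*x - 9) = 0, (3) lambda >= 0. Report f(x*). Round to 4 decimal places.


Step 1: Try lambda = 0 (constraint inactive).
x_unc = 7/(2*7) = 0.5
Check: 3*0.5 = 1.5 < 9 -- violated!
Step 2: Constraint must be active: 3*x = 9
x* = 9/3 = 3.0
lambda = (2*7*3.0 - 7)/3 = 11.6667
Step 3: Compute optimal value.
f(x*) = 7*3.0^2 - 7*3.0 = 42.0


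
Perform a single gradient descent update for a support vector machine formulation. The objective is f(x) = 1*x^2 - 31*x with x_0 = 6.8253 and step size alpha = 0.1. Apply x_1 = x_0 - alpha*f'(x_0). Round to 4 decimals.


We compute the gradient at x_0 and apply the update.
f'(x) = 2*x - 31
f'(6.8253) = 2*6.8253 - 31 = -17.3494
x_1 = 6.8253 - 0.1*-17.3494 = 8.5602


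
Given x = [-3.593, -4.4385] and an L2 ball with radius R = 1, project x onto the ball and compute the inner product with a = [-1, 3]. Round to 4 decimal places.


Step 1: Compute ||x|| (intermediates to 6 decimals).
||x|| = sqrt((-3.593)^2 + (-4.4385)^2) = 5.710511
Step 2: Project.
Since ||x|| > R, scale = R/||x|| = 1/5.710511 = 0.175116, proj(x) = scale * x
proj(x) = [-0.629192, -0.777252]
Step 3: Dot product.
a^T * proj(x) = -1*(-0.629192) + 3*(-0.777252) = -1.7026


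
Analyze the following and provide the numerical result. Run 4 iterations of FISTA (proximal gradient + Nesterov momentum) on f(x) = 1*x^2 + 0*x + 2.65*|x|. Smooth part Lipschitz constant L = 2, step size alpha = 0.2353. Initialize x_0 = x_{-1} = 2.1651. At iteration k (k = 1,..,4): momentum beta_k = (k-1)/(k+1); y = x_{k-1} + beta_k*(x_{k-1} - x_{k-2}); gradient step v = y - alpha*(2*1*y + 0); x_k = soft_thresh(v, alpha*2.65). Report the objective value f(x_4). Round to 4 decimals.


FISTA on f(x) = 1*x^2 + 0*x + 2.65*|x|
L = 2, alpha = 0.2353
Iteration 1: beta = 0.0, y = 2.1651 + 0.0*(2.1651 - 2.1651) = 2.1651
  grad(y) = 4.3302, v = y - alpha*grad = 1.1462
  prox(v) = soft_thresh(1.1462, 0.6235) = 0.5227
Iteration 2: beta = 0.3333, y = 0.5227 + 0.3333*(0.5227 - 2.1651) = -0.0248
  grad(y) = -0.0496, v = y - alpha*grad = -0.0131
  prox(v) = soft_thresh(-0.0131, 0.6235) = 0.0
Iteration 3: beta = 0.5, y = 0.0 + 0.5*(0.0 - 0.5227) = -0.2613
  grad(y) = -0.5227, v = y - alpha*grad = -0.1383
  prox(v) = soft_thresh(-0.1383, 0.6235) = 0.0
Iteration 4: beta = 0.6, y = 0.0 + 0.6*(0.0 - 0.0) = 0.0
  grad(y) = 0.0, v = y - alpha*grad = 0.0
  prox(v) = soft_thresh(0.0, 0.6235) = 0.0
f(x_4) = 1*0.0^2 + 0*0.0 + 2.65*|0.0| = 0.0


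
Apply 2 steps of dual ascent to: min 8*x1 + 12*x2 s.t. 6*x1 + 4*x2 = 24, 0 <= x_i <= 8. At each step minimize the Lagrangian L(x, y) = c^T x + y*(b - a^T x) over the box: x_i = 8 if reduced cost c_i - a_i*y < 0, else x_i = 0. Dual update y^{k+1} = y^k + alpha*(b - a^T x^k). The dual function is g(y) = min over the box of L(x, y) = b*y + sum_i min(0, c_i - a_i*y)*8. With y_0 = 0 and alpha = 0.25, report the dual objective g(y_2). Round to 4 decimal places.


Dual ascent for LP: min 8*x1 + 12*x2, 6*x1 + 4*x2 = 24, 0 <= x_i <= 8
Step 1: y^k = 0.0, reduced costs: (8.0, 12.0)
  x^k = (0.0, 0.0), subgradient = b - a^T x = 24.0
  y^{k+1} = 0.0 + 0.25*24.0 = 6.0
Step 2: y^k = 6.0, reduced costs: (-28.0, -12.0)
  x^k = (8.0, 8.0), subgradient = b - a^T x = -56.0
  y^{k+1} = 6.0 + 0.25*-56.0 = -8.0
Dual objective at y_2 = -8.0: reduced costs (56.0, 44.0), box minimizer x = (0.0, 0.0)
g(y_2) = b*y + (c1 - a1*y)*x1 + (c2 - a2*y)*x2 = 24*(-8.0) + 56.0*0.0 + 44.0*0.0 = -192.0 + 0.0 + 0.0 = -192.0
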